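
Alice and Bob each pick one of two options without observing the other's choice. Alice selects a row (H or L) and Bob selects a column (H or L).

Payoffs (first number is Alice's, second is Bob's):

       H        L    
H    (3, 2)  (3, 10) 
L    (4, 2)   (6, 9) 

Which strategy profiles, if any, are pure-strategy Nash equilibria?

(H, H): Alice prefers L (4 > 3); Bob prefers L (10 > 2) — not an equilibrium.
(H, L): Alice prefers L (6 > 3) — not an equilibrium.
(L, H): Bob prefers L (9 > 2) — not an equilibrium.
(L, L): Alice gets 6 ≥ 3 from H, and Bob gets 9 ≥ 2 from H — Nash equilibrium.

(L, L)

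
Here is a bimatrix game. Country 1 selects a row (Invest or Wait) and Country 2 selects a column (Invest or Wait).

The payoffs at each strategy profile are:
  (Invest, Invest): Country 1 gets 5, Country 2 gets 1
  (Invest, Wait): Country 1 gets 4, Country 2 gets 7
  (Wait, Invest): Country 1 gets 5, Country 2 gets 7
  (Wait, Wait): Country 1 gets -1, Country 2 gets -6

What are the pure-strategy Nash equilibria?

(Invest, Invest): Country 2 prefers Wait (7 > 1) — not an equilibrium.
(Invest, Wait): Country 1 gets 4 ≥ -1 from Wait, and Country 2 gets 7 ≥ 1 from Invest — Nash equilibrium.
(Wait, Invest): Country 1 gets 5 ≥ 5 from Invest, and Country 2 gets 7 ≥ -6 from Wait — Nash equilibrium.
(Wait, Wait): Country 1 prefers Invest (4 > -1); Country 2 prefers Invest (7 > -6) — not an equilibrium.

(Invest, Wait) and (Wait, Invest)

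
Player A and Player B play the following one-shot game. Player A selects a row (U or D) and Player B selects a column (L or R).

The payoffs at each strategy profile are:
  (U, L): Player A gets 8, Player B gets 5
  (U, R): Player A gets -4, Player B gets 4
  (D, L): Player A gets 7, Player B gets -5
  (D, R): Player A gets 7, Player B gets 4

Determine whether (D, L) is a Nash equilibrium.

At (D, L), Player A earns 7; switching to U would give 8, so Player A would deviate.
Player B earns -5; switching to R would give 4, so Player B would deviate.
Since at least one player can profitably deviate, this is not a Nash equilibrium.

No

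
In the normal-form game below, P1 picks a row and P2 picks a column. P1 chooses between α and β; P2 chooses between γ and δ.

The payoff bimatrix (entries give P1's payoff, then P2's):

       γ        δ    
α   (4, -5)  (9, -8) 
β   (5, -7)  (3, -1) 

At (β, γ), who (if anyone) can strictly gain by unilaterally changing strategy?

P2

P1 at (β, γ) earns 5; deviating to α yields 4 — not better.
P2 earns -7; deviating to δ yields -1 — a strict improvement.
Only P2 has a strictly profitable deviation.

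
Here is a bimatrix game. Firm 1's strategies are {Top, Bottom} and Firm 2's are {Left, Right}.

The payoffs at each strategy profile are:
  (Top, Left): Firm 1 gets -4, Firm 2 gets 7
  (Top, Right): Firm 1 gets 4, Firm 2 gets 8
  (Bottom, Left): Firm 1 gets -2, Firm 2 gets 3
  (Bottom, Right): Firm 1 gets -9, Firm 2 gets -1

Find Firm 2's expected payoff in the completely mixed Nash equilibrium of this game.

First find x, the probability Firm 1 plays Top, from Firm 2's indifference between Left and Right: 7x + 3(1−x) = 8x − (1−x), giving x = 4/5.
Since Firm 2 is indifferent in equilibrium, Firm 2's expected payoff equals the payoff from either column against (4/5, 1/5). Using Left: 7(4/5) + 3(1/5) = 31/5.

31/5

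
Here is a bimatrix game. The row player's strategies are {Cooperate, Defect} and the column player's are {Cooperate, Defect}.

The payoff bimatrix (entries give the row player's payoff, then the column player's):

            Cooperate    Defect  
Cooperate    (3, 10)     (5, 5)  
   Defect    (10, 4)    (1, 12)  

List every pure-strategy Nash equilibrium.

(Cooperate, Cooperate): the row player prefers Defect (10 > 3) — not an equilibrium.
(Cooperate, Defect): the column player prefers Cooperate (10 > 5) — not an equilibrium.
(Defect, Cooperate): the column player prefers Defect (12 > 4) — not an equilibrium.
(Defect, Defect): the row player prefers Cooperate (5 > 1) — not an equilibrium.

none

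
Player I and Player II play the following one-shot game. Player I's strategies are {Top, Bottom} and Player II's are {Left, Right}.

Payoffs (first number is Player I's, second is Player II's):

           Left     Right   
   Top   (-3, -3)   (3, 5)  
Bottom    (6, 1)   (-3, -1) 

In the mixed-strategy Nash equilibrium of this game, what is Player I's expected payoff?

First find y, the probability Player II plays Left, from Player I's indifference between Top and Bottom: −3y + 3(1−y) = 6y − 3(1−y), giving y = 2/5.
Since Player I is indifferent in equilibrium, Player I's expected payoff equals the payoff from either row against (2/5, 3/5). Using Top: −3(2/5) + 3(3/5) = 3/5.

3/5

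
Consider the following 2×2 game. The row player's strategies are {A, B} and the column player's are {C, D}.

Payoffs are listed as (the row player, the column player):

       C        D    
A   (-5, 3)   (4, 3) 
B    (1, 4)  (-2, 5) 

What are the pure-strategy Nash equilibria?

(A, D)

(A, C): the row player prefers B (1 > -5) — not an equilibrium.
(A, D): the row player gets 4 ≥ -2 from B, and the column player gets 3 ≥ 3 from C — Nash equilibrium.
(B, C): the column player prefers D (5 > 4) — not an equilibrium.
(B, D): the row player prefers A (4 > -2) — not an equilibrium.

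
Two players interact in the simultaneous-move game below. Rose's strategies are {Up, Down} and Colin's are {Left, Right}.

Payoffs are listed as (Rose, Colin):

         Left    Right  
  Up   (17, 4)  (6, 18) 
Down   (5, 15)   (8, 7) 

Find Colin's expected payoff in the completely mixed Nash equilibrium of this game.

First find p, the probability Rose plays Up, from Colin's indifference between Left and Right: 4p + 15(1−p) = 18p + 7(1−p), giving p = 4/11.
Since Colin is indifferent in equilibrium, Colin's expected payoff equals the payoff from either column against (4/11, 7/11). Using Left: 4(4/11) + 15(7/11) = 11.

11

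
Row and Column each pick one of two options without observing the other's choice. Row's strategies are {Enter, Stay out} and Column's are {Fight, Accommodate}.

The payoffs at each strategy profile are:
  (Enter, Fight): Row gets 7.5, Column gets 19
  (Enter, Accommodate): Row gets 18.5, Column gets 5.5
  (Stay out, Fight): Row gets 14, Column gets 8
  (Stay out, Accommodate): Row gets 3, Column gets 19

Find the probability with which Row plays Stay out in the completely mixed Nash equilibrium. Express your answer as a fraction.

Let x be the probability that Row plays Enter. In a completely mixed equilibrium, Column must be indifferent between Fight and Accommodate.
Column's expected payoff from Fight is 19x + 8(1−x); from Accommodate it is 5.5x + 19(1−x).
Setting these equal: 11x + 8 = −13.5x + 19, so x = 22/49.
Therefore Row plays Stay out with probability 1 − 22/49 = 27/49.

27/49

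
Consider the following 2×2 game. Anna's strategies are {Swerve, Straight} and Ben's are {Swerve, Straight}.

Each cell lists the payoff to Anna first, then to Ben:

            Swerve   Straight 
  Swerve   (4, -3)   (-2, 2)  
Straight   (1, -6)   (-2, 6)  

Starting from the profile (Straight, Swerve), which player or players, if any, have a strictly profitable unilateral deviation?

Anna at (Straight, Swerve) earns 1; deviating to Swerve yields 4 — a strict improvement.
Ben earns -6; deviating to Straight yields 6 — a strict improvement.
Both Anna and Ben have strictly profitable deviations.

Both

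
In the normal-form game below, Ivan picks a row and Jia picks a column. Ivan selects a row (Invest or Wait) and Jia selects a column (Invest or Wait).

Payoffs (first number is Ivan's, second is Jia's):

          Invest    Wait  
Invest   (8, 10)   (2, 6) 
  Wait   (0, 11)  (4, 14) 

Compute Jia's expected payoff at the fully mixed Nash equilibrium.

First find x, the probability Ivan plays Invest, from Jia's indifference between Invest and Wait: 10x + 11(1−x) = 6x + 14(1−x), giving x = 3/7.
Since Jia is indifferent in equilibrium, Jia's expected payoff equals the payoff from either column against (3/7, 4/7). Using Invest: 10(3/7) + 11(4/7) = 74/7.

74/7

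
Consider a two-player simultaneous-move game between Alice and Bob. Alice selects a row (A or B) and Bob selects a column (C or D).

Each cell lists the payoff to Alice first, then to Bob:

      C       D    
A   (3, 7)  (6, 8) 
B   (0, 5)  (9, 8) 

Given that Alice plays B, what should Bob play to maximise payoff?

Against B, Bob earns 5 from C and 8 from D.
So D is the best response.

D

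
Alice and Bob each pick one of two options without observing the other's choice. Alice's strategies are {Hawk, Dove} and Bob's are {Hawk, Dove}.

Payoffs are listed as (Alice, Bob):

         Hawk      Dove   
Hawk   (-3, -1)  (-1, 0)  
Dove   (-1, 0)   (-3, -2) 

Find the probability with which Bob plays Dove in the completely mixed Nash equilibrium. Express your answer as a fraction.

1/2

Let y be the probability that Bob plays Hawk. In a completely mixed equilibrium, Alice must be indifferent between Hawk and Dove.
Alice's expected payoff from Hawk is −3y − (1−y); from Dove it is −y − 3(1−y).
Setting these equal: −2y − 1 = 2y − 3, so y = 1/2.
Therefore Bob plays Dove with probability 1 − 1/2 = 1/2.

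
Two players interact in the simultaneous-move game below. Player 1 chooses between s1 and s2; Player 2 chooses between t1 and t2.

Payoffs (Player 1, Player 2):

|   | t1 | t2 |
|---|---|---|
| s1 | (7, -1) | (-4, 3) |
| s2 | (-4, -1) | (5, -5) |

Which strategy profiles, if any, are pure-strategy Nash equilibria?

none

(s1, t1): Player 2 prefers t2 (3 > -1) — not an equilibrium.
(s1, t2): Player 1 prefers s2 (5 > -4) — not an equilibrium.
(s2, t1): Player 1 prefers s1 (7 > -4) — not an equilibrium.
(s2, t2): Player 2 prefers t1 (-1 > -5) — not an equilibrium.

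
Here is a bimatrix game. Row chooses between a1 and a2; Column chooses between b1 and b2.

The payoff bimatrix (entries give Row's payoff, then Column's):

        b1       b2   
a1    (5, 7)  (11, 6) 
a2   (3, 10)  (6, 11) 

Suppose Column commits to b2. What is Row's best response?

a1

Against b2, Row earns 11 from a1 and 6 from a2.
So a1 is the best response.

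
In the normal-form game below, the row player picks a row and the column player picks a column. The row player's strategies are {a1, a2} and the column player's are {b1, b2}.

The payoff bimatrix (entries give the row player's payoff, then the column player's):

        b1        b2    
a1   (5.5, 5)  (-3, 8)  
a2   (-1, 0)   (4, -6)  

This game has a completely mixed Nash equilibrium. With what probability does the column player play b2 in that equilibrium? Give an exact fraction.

13/27

Let q be the probability that the column player plays b1. In a completely mixed equilibrium, the row player must be indifferent between a1 and a2.
The row player's expected payoff from a1 is 5.5q − 3(1−q); from a2 it is −q + 4(1−q).
Setting these equal: 8.5q − 3 = −5q + 4, so q = 14/27.
Therefore the column player plays b2 with probability 1 − 14/27 = 13/27.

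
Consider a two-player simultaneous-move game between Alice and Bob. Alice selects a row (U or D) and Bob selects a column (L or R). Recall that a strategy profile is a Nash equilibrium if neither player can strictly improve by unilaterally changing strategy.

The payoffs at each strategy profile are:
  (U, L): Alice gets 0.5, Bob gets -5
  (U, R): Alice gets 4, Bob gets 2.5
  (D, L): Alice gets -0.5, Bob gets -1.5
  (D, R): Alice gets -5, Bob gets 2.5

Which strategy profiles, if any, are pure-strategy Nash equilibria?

(U, R)

(U, L): Bob prefers R (2.5 > -5) — not an equilibrium.
(U, R): Alice gets 4 ≥ -5 from D, and Bob gets 2.5 ≥ -5 from L — Nash equilibrium.
(D, L): Alice prefers U (0.5 > -0.5); Bob prefers R (2.5 > -1.5) — not an equilibrium.
(D, R): Alice prefers U (4 > -5) — not an equilibrium.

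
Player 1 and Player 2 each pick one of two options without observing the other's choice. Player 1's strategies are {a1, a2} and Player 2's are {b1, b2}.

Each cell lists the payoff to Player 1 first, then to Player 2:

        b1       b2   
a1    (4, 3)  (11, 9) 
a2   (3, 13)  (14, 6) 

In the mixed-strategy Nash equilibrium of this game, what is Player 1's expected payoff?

First find q, the probability Player 2 plays b1, from Player 1's indifference between a1 and a2: 4q + 11(1−q) = 3q + 14(1−q), giving q = 3/4.
Since Player 1 is indifferent in equilibrium, Player 1's expected payoff equals the payoff from either row against (3/4, 1/4). Using a1: 4(3/4) + 11(1/4) = 23/4.

23/4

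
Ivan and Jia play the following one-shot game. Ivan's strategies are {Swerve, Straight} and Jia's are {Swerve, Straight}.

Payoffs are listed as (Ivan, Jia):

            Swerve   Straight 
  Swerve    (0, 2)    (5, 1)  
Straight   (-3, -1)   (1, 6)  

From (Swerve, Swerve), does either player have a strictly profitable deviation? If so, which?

Ivan at (Swerve, Swerve) earns 0; deviating to Straight yields -3 — not better.
Jia earns 2; deviating to Straight yields 1 — not better.
Neither player can strictly improve; the profile is a Nash equilibrium.

Neither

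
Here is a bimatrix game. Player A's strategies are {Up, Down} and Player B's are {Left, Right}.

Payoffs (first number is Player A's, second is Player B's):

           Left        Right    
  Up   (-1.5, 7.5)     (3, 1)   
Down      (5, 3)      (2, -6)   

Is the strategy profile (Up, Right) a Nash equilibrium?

No

At (Up, Right), Player A earns 3; switching to Down would give 2, so Player A has no profitable deviation.
Player B earns 1; switching to Left would give 7.5, so Player B would deviate.
Since at least one player can profitably deviate, this is not a Nash equilibrium.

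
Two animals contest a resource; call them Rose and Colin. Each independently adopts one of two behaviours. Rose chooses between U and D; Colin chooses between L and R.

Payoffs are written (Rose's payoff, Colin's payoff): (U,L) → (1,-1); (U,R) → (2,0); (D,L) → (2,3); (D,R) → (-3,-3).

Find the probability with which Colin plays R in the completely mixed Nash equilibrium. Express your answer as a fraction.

1/6

Let q be the probability that Colin plays L. In a completely mixed equilibrium, Rose must be indifferent between U and D.
Rose's expected payoff from U is q + 2(1−q); from D it is 2q − 3(1−q).
Setting these equal: −q + 2 = 5q − 3, so q = 5/6.
Therefore Colin plays R with probability 1 − 5/6 = 1/6.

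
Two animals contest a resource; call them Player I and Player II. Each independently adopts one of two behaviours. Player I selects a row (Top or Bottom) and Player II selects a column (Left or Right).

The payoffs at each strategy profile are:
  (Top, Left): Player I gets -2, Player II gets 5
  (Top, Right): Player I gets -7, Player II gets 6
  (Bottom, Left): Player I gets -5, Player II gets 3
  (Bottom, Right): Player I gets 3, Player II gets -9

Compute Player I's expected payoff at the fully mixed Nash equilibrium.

-41/13

First find q, the probability Player II plays Left, from Player I's indifference between Top and Bottom: −2q − 7(1−q) = −5q + 3(1−q), giving q = 10/13.
Since Player I is indifferent in equilibrium, Player I's expected payoff equals the payoff from either row against (10/13, 3/13). Using Top: −2(10/13) − 7(3/13) = -41/13.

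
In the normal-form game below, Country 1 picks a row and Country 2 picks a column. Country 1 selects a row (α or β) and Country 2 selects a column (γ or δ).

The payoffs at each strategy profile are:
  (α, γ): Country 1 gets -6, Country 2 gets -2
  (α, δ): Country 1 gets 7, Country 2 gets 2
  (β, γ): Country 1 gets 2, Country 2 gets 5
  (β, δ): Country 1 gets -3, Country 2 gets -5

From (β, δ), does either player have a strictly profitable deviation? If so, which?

Both

Country 1 at (β, δ) earns -3; deviating to α yields 7 — a strict improvement.
Country 2 earns -5; deviating to γ yields 5 — a strict improvement.
Both Country 1 and Country 2 have strictly profitable deviations.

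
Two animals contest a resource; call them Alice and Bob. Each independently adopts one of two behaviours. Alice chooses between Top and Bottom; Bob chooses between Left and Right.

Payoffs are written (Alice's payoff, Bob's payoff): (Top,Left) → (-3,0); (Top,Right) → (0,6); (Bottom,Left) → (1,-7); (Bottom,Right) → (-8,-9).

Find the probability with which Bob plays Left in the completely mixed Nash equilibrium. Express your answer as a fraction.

Let q be the probability that Bob plays Left. In a completely mixed equilibrium, Alice must be indifferent between Top and Bottom.
Alice's expected payoff from Top is −3q; from Bottom it is q − 8(1−q).
Setting these equal: −3q = 9q − 8, so q = 2/3.

2/3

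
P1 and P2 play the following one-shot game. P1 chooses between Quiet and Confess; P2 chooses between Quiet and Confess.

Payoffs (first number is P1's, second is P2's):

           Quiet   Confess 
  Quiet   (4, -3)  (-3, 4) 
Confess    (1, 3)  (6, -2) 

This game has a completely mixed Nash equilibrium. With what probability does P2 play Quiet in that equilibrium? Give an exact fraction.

3/4

Let c be the probability that P2 plays Quiet. In a completely mixed equilibrium, P1 must be indifferent between Quiet and Confess.
P1's expected payoff from Quiet is 4c − 3(1−c); from Confess it is c + 6(1−c).
Setting these equal: 7c − 3 = −5c + 6, so c = 3/4.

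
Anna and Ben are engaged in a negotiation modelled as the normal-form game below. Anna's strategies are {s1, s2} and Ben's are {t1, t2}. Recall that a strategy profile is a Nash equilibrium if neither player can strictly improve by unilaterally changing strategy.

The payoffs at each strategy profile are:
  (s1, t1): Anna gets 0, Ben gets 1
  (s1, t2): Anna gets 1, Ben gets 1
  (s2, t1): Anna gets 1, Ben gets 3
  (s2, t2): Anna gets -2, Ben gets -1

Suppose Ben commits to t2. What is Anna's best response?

Against t2, Anna earns 1 from s1 and -2 from s2.
So s1 is the best response.

s1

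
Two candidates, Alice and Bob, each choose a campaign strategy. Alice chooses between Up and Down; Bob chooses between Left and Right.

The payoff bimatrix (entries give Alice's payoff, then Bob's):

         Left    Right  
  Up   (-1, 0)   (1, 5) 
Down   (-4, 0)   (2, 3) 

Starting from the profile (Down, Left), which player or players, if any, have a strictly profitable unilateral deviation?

Both

Alice at (Down, Left) earns -4; deviating to Up yields -1 — a strict improvement.
Bob earns 0; deviating to Right yields 3 — a strict improvement.
Both Alice and Bob have strictly profitable deviations.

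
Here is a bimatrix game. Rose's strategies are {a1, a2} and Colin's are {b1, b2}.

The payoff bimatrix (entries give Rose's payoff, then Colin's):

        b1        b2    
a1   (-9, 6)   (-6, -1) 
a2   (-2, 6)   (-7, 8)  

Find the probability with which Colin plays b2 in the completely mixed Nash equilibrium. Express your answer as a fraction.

7/8

Let c be the probability that Colin plays b1. In a completely mixed equilibrium, Rose must be indifferent between a1 and a2.
Rose's expected payoff from a1 is −9c − 6(1−c); from a2 it is −2c − 7(1−c).
Setting these equal: −3c − 6 = 5c − 7, so c = 1/8.
Therefore Colin plays b2 with probability 1 − 1/8 = 7/8.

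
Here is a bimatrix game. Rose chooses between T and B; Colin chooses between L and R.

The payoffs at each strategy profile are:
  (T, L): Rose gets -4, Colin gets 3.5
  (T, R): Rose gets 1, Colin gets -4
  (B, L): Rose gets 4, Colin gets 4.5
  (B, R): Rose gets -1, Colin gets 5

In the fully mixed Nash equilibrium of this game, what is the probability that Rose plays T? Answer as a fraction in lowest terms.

1/16

Let x be the probability that Rose plays T. In a completely mixed equilibrium, Colin must be indifferent between L and R.
Colin's expected payoff from L is 3.5x + 4.5(1−x); from R it is −4x + 5(1−x).
Setting these equal: −x + 4.5 = −9x + 5, so x = 1/16.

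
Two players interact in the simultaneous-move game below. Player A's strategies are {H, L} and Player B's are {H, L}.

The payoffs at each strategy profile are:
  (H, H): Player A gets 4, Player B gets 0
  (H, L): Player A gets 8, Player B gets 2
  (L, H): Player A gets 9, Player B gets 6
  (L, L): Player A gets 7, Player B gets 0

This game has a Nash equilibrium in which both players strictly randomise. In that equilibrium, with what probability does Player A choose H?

Let p be the probability that Player A plays H. In a completely mixed equilibrium, Player B must be indifferent between H and L.
Player B's expected payoff from H is 6(1−p); from L it is 2p.
Setting these equal: −6p + 6 = 2p, so p = 3/4.

3/4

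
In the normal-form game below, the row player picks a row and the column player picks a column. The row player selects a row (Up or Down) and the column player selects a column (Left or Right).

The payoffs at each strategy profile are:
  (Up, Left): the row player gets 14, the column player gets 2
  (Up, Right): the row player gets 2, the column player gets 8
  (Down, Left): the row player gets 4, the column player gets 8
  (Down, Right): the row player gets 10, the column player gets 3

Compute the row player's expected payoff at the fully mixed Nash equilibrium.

First find q, the probability the column player plays Left, from the row player's indifference between Up and Down: 14q + 2(1−q) = 4q + 10(1−q), giving q = 4/9.
Since the row player is indifferent in equilibrium, the row player's expected payoff equals the payoff from either row against (4/9, 5/9). Using Up: 14(4/9) + 2(5/9) = 22/3.

22/3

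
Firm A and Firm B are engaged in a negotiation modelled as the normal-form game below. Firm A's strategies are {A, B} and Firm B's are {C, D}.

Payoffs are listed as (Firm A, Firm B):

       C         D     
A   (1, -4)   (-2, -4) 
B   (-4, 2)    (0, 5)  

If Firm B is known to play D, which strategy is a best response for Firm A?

Against D, Firm A earns -2 from A and 0 from B.
So B is the best response.

B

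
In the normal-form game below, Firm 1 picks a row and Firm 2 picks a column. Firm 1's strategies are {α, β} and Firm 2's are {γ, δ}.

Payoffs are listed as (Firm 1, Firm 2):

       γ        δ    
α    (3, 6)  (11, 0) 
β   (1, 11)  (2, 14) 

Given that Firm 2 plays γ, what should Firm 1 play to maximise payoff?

α

Against γ, Firm 1 earns 3 from α and 1 from β.
So α is the best response.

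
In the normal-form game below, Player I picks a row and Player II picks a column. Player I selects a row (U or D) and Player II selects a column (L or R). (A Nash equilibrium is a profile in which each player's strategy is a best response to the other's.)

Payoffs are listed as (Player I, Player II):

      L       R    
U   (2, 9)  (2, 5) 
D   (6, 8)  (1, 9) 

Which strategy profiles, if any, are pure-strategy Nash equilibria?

none

(U, L): Player I prefers D (6 > 2) — not an equilibrium.
(U, R): Player II prefers L (9 > 5) — not an equilibrium.
(D, L): Player II prefers R (9 > 8) — not an equilibrium.
(D, R): Player I prefers U (2 > 1) — not an equilibrium.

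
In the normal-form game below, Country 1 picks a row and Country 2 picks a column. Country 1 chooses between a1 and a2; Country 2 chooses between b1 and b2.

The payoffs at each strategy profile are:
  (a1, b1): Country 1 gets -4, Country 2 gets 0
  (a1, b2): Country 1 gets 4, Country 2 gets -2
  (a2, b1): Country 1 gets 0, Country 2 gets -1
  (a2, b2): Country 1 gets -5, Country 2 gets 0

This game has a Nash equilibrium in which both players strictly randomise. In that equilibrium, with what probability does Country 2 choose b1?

Let q be the probability that Country 2 plays b1. In a completely mixed equilibrium, Country 1 must be indifferent between a1 and a2.
Country 1's expected payoff from a1 is −4q + 4(1−q); from a2 it is −5(1−q).
Setting these equal: −8q + 4 = 5q − 5, so q = 9/13.

9/13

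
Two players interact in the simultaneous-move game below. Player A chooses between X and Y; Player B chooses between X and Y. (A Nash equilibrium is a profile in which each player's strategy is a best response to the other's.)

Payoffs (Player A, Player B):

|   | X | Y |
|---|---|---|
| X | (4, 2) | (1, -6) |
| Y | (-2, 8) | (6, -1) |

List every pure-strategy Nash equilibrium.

(X, X): Player A gets 4 ≥ -2 from Y, and Player B gets 2 ≥ -6 from Y — Nash equilibrium.
(X, Y): Player A prefers Y (6 > 1); Player B prefers X (2 > -6) — not an equilibrium.
(Y, X): Player A prefers X (4 > -2) — not an equilibrium.
(Y, Y): Player B prefers X (8 > -1) — not an equilibrium.

(X, X)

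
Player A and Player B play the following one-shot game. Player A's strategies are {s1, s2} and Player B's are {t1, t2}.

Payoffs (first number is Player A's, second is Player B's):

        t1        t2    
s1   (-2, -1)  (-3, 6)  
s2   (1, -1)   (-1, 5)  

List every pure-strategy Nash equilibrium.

(s2, t2)

(s1, t1): Player A prefers s2 (1 > -2); Player B prefers t2 (6 > -1) — not an equilibrium.
(s1, t2): Player A prefers s2 (-1 > -3) — not an equilibrium.
(s2, t1): Player B prefers t2 (5 > -1) — not an equilibrium.
(s2, t2): Player A gets -1 ≥ -3 from s1, and Player B gets 5 ≥ -1 from t1 — Nash equilibrium.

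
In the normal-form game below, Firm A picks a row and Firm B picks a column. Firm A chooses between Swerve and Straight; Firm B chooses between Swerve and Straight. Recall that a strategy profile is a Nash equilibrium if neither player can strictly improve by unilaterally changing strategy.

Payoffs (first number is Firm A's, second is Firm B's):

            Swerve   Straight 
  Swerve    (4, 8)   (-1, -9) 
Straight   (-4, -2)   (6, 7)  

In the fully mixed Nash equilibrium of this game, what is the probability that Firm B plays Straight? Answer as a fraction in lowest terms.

Let y be the probability that Firm B plays Swerve. In a completely mixed equilibrium, Firm A must be indifferent between Swerve and Straight.
Firm A's expected payoff from Swerve is 4y − (1−y); from Straight it is −4y + 6(1−y).
Setting these equal: 5y − 1 = −10y + 6, so y = 7/15.
Therefore Firm B plays Straight with probability 1 − 7/15 = 8/15.

8/15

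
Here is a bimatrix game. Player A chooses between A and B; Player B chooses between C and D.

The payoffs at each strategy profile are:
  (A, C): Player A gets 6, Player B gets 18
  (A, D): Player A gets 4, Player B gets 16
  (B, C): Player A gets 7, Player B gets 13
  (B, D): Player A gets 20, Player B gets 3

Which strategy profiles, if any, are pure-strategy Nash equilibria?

(B, C)

(A, C): Player A prefers B (7 > 6) — not an equilibrium.
(A, D): Player A prefers B (20 > 4); Player B prefers C (18 > 16) — not an equilibrium.
(B, C): Player A gets 7 ≥ 6 from A, and Player B gets 13 ≥ 3 from D — Nash equilibrium.
(B, D): Player B prefers C (13 > 3) — not an equilibrium.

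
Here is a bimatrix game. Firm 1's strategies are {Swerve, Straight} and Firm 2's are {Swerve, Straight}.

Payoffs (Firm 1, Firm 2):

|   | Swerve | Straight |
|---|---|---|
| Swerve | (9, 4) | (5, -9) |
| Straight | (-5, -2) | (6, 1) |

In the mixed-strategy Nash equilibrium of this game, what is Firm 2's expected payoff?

First find p, the probability Firm 1 plays Swerve, from Firm 2's indifference between Swerve and Straight: 4p − 2(1−p) = −9p + (1−p), giving p = 3/16.
Since Firm 2 is indifferent in equilibrium, Firm 2's expected payoff equals the payoff from either column against (3/16, 13/16). Using Swerve: 4(3/16) − 2(13/16) = -7/8.

-7/8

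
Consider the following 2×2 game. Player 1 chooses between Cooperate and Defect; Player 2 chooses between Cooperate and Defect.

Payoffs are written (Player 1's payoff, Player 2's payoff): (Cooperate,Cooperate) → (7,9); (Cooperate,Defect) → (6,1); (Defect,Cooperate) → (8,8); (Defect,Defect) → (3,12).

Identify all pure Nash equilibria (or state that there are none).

none

(Cooperate, Cooperate): Player 1 prefers Defect (8 > 7) — not an equilibrium.
(Cooperate, Defect): Player 2 prefers Cooperate (9 > 1) — not an equilibrium.
(Defect, Cooperate): Player 2 prefers Defect (12 > 8) — not an equilibrium.
(Defect, Defect): Player 1 prefers Cooperate (6 > 3) — not an equilibrium.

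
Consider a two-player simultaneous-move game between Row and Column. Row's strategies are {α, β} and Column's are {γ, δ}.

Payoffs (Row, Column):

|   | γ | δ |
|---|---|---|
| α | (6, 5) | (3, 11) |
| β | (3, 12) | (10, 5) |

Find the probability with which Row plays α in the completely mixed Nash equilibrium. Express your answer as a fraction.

Let x be the probability that Row plays α. In a completely mixed equilibrium, Column must be indifferent between γ and δ.
Column's expected payoff from γ is 5x + 12(1−x); from δ it is 11x + 5(1−x).
Setting these equal: −7x + 12 = 6x + 5, so x = 7/13.

7/13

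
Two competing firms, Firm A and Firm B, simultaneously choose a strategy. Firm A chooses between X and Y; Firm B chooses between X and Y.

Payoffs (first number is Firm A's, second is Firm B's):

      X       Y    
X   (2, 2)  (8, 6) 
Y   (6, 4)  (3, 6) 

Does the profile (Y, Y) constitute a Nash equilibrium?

No

At (Y, Y), Firm A earns 3; switching to X would give 8, so Firm A would deviate.
Firm B earns 6; switching to X would give 4, so Firm B has no profitable deviation.
Since at least one player can profitably deviate, this is not a Nash equilibrium.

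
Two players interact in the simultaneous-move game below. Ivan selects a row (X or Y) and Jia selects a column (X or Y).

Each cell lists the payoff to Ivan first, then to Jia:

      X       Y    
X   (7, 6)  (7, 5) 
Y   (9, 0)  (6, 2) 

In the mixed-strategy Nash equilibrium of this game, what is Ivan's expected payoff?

7

First find q, the probability Jia plays X, from Ivan's indifference between X and Y: 7q + 7(1−q) = 9q + 6(1−q), giving q = 1/3.
Since Ivan is indifferent in equilibrium, Ivan's expected payoff equals the payoff from either row against (1/3, 2/3). Using X: 7(1/3) + 7(2/3) = 7.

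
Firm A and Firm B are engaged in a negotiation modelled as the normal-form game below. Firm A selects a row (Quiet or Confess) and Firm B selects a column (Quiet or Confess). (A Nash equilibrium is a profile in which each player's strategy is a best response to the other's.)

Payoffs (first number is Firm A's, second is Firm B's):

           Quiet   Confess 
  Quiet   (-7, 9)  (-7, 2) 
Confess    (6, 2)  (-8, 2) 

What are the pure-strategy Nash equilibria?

(Confess, Quiet)

(Quiet, Quiet): Firm A prefers Confess (6 > -7) — not an equilibrium.
(Quiet, Confess): Firm B prefers Quiet (9 > 2) — not an equilibrium.
(Confess, Quiet): Firm A gets 6 ≥ -7 from Quiet, and Firm B gets 2 ≥ 2 from Confess — Nash equilibrium.
(Confess, Confess): Firm A prefers Quiet (-7 > -8) — not an equilibrium.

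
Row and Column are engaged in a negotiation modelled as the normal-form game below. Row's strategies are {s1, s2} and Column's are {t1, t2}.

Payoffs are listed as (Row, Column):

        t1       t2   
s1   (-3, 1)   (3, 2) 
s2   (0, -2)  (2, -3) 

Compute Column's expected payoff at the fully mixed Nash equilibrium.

-1/2

First find x, the probability Row plays s1, from Column's indifference between t1 and t2: x − 2(1−x) = 2x − 3(1−x), giving x = 1/2.
Since Column is indifferent in equilibrium, Column's expected payoff equals the payoff from either column against (1/2, 1/2). Using t1: (1/2) − 2(1/2) = -1/2.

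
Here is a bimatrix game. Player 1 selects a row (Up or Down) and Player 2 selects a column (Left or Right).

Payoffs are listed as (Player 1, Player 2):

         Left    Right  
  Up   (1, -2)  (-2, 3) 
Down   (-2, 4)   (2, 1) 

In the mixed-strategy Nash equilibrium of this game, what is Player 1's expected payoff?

-2/7

First find y, the probability Player 2 plays Left, from Player 1's indifference between Up and Down: y − 2(1−y) = −2y + 2(1−y), giving y = 4/7.
Since Player 1 is indifferent in equilibrium, Player 1's expected payoff equals the payoff from either row against (4/7, 3/7). Using Up: (4/7) − 2(3/7) = -2/7.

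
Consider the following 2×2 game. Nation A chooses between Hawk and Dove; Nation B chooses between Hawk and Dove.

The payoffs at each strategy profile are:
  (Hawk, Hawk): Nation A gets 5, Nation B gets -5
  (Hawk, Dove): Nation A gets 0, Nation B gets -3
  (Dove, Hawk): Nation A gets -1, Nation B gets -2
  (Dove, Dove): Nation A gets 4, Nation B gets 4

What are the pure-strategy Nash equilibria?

(Dove, Dove)

(Hawk, Hawk): Nation B prefers Dove (-3 > -5) — not an equilibrium.
(Hawk, Dove): Nation A prefers Dove (4 > 0) — not an equilibrium.
(Dove, Hawk): Nation A prefers Hawk (5 > -1); Nation B prefers Dove (4 > -2) — not an equilibrium.
(Dove, Dove): Nation A gets 4 ≥ 0 from Hawk, and Nation B gets 4 ≥ -2 from Hawk — Nash equilibrium.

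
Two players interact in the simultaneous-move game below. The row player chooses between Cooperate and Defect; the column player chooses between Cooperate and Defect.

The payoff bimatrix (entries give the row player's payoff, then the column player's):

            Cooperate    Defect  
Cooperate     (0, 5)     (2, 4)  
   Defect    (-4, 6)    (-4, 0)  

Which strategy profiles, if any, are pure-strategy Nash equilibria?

(Cooperate, Cooperate): the row player gets 0 ≥ -4 from Defect, and the column player gets 5 ≥ 4 from Defect — Nash equilibrium.
(Cooperate, Defect): the column player prefers Cooperate (5 > 4) — not an equilibrium.
(Defect, Cooperate): the row player prefers Cooperate (0 > -4) — not an equilibrium.
(Defect, Defect): the row player prefers Cooperate (2 > -4); the column player prefers Cooperate (6 > 0) — not an equilibrium.

(Cooperate, Cooperate)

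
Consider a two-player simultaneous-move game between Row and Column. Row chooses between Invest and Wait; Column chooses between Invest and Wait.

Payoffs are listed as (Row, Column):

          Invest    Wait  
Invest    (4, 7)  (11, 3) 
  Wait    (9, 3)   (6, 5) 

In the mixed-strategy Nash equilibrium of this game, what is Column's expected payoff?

First find p, the probability Row plays Invest, from Column's indifference between Invest and Wait: 7p + 3(1−p) = 3p + 5(1−p), giving p = 1/3.
Since Column is indifferent in equilibrium, Column's expected payoff equals the payoff from either column against (1/3, 2/3). Using Invest: 7(1/3) + 3(2/3) = 13/3.

13/3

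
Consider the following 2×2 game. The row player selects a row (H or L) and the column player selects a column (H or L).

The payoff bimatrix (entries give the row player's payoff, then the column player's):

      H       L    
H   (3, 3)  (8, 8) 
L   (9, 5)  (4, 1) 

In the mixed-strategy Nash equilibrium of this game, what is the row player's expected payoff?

First find q, the probability the column player plays H, from the row player's indifference between H and L: 3q + 8(1−q) = 9q + 4(1−q), giving q = 2/5.
Since the row player is indifferent in equilibrium, the row player's expected payoff equals the payoff from either row against (2/5, 3/5). Using H: 3(2/5) + 8(3/5) = 6.

6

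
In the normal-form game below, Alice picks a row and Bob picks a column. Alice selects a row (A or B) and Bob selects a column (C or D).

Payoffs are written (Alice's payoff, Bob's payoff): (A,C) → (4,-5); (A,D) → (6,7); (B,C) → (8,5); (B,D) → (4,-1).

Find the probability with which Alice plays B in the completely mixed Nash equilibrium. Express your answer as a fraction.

Let p be the probability that Alice plays A. In a completely mixed equilibrium, Bob must be indifferent between C and D.
Bob's expected payoff from C is −5p + 5(1−p); from D it is 7p − (1−p).
Setting these equal: −10p + 5 = 8p − 1, so p = 1/3.
Therefore Alice plays B with probability 1 − 1/3 = 2/3.

2/3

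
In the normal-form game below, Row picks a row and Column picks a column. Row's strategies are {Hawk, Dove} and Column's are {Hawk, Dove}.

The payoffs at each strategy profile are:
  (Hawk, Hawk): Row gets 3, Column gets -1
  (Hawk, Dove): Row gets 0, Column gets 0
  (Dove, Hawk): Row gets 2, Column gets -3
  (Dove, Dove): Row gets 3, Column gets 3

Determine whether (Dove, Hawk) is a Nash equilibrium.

At (Dove, Hawk), Row earns 2; switching to Hawk would give 3, so Row would deviate.
Column earns -3; switching to Dove would give 3, so Column would deviate.
Since at least one player can profitably deviate, this is not a Nash equilibrium.

No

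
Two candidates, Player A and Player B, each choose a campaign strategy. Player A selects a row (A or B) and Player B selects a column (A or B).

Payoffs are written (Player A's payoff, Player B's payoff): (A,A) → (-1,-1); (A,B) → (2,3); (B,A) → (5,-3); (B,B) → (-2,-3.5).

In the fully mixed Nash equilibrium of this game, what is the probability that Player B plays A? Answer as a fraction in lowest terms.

Let y be the probability that Player B plays A. In a completely mixed equilibrium, Player A must be indifferent between A and B.
Player A's expected payoff from A is −y + 2(1−y); from B it is 5y − 2(1−y).
Setting these equal: −3y + 2 = 7y − 2, so y = 2/5.

2/5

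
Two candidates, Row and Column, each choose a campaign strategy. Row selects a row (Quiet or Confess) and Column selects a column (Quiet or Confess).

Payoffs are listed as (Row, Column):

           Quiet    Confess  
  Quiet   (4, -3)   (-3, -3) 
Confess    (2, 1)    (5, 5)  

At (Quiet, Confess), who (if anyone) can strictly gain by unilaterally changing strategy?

Row

Row at (Quiet, Confess) earns -3; deviating to Confess yields 5 — a strict improvement.
Column earns -3; deviating to Quiet yields -3 — not better.
Only Row has a strictly profitable deviation.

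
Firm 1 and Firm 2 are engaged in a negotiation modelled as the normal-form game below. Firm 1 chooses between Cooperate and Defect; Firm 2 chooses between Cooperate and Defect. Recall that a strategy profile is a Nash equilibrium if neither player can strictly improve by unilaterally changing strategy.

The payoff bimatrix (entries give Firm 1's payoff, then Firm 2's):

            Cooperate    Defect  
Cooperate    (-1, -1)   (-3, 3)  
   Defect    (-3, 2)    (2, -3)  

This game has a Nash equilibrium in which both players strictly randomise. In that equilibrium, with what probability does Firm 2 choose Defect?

Let y be the probability that Firm 2 plays Cooperate. In a completely mixed equilibrium, Firm 1 must be indifferent between Cooperate and Defect.
Firm 1's expected payoff from Cooperate is −y − 3(1−y); from Defect it is −3y + 2(1−y).
Setting these equal: 2y − 3 = −5y + 2, so y = 5/7.
Therefore Firm 2 plays Defect with probability 1 − 5/7 = 2/7.

2/7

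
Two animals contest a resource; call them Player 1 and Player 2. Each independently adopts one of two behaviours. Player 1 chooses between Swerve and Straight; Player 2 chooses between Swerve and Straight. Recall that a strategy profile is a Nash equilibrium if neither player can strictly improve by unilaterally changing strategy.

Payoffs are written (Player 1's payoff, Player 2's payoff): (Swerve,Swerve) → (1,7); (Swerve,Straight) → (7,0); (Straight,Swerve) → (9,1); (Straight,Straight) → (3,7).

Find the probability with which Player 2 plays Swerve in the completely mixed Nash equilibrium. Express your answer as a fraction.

Let y be the probability that Player 2 plays Swerve. In a completely mixed equilibrium, Player 1 must be indifferent between Swerve and Straight.
Player 1's expected payoff from Swerve is y + 7(1−y); from Straight it is 9y + 3(1−y).
Setting these equal: −6y + 7 = 6y + 3, so y = 1/3.

1/3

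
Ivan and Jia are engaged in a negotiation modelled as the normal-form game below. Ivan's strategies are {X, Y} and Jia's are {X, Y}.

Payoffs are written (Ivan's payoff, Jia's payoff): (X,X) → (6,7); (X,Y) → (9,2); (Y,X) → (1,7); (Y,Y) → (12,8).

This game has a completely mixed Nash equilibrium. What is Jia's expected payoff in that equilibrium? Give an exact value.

First find p, the probability Ivan plays X, from Jia's indifference between X and Y: 7p + 7(1−p) = 2p + 8(1−p), giving p = 1/6.
Since Jia is indifferent in equilibrium, Jia's expected payoff equals the payoff from either column against (1/6, 5/6). Using X: 7(1/6) + 7(5/6) = 7.

7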